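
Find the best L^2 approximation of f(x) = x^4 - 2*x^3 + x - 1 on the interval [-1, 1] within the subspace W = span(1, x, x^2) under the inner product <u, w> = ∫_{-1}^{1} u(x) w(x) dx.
g(x) = 6*x^2/7 - x/5 - 38/35

The best approximation g ∈ W is the orthogonal projection of f onto W. Writing g = a_0 + a_1 x + a_2 x^2, the coefficients solve the normal equations G · a = b where
  G_{ij} = <φ_i, φ_j> and b_i = <f, φ_i>, with φ_0 = 1, φ_1 = x, φ_2 = x^2.
G =
  [2, 0, 2/3]
  [0, 2/3, 0]
  [2/3, 0, 2/5],
b = (-8/5, -2/15, -8/21).
Solving gives a_0 = -38/35, a_1 = -1/5, a_2 = 6/7, so
  g(x) = 6*x^2/7 - x/5 - 38/35.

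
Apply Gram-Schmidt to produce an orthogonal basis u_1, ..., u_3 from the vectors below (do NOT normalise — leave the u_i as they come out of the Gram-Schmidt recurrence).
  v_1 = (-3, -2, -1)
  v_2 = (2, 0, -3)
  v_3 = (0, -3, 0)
Orthogonal basis:
  u_1 = (-3, -2, -1)
  u_2 = (19/14, -3/7, -45/14)
  u_3 = (198/173, -363/173, 132/173)

Apply the Gram-Schmidt recurrence
  u_1 = v_1
  u_i = v_i − Σ_{j<i} ((v_i · u_j) / (u_j · u_j)) · u_j.

Step by step this gives:
  u_1 = (-3, -2, -1)
  u_2 = (19/14, -3/7, -45/14)
  u_3 = (198/173, -363/173, 132/173)

Orthogonality check:
  u_2 · u_1 = 0 (should be 0)
  u_3 · u_1 = 0 (should be 0)
  u_3 · u_2 = 0 (should be 0)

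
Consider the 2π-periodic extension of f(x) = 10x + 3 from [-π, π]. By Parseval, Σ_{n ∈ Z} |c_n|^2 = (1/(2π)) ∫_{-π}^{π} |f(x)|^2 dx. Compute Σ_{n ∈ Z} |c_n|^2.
Σ |c_n|^2 = 100π^2/3 + 9

Expand and integrate term by term over [-π, π]:
  ∫ (10x)^2 dx = 100·(2π^3/3); ∫ 2·10·(3)·x dx = 0 (odd integrand); ∫ 3^2 dx = 9·2π.
So (1/(2π)) ∫_{-π}^{π} (10x + 3)^2 dx = 100π^2/3 + 9 = 100π^2/3 + 9.
Parseval ⇒ Σ |c_n|^2 = 100π^2/3 + 9.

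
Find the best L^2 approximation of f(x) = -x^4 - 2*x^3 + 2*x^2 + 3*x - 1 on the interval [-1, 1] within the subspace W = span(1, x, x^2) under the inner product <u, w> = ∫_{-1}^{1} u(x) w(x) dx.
g(x) = 8*x^2/7 + 9*x/5 - 32/35

The best approximation g ∈ W is the orthogonal projection of f onto W. Writing g = a_0 + a_1 x + a_2 x^2, the coefficients solve the normal equations G · a = b where
  G_{ij} = <φ_i, φ_j> and b_i = <f, φ_i>, with φ_0 = 1, φ_1 = x, φ_2 = x^2.
G =
  [2, 0, 2/3]
  [0, 2/3, 0]
  [2/3, 0, 2/5],
b = (-16/15, 6/5, -16/105).
Solving gives a_0 = -32/35, a_1 = 9/5, a_2 = 8/7, so
  g(x) = 8*x^2/7 + 9*x/5 - 32/35.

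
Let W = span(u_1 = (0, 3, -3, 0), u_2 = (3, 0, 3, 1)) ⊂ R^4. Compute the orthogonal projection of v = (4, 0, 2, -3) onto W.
proj_W(v) = (72/29, 7/29, 65/29, 24/29)

Set up U = [u_1 | ... | u_2] ∈ R^(4×2). The projector onto W = col(U) is P = U (U^T U)^(-1) U^T.
Compute U^T U =
  [18, -9]
  [-9, 19],
and U^T v = (-6, 15).
Solve U^T U · c = U^T v for the coefficients: c = (7/87, 24/29). The projection is proj_W(v) = U c.
Check: (v - proj_W(v)) · u_1 = 0  (should be 0).
Check: (v - proj_W(v)) · u_2 = 0  (should be 0).
Result: proj_W(v) = (72/29, 7/29, 65/29, 24/29).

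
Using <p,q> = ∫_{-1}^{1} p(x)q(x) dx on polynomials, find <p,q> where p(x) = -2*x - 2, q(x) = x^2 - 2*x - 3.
<p,q> = 40/3

Expand the product: p(x)·q(x) = -2*x^3 + 2*x^2 + 10*x + 6.
∫_{-1}^{1} of each monomial x^k gives [2/(k+1) if k even, 0 if k odd]. Integrating term-by-term (or equivalently evaluating the antiderivative F(x) = -x^4/2 + 2*x^3/3 + 5*x^2 + 6*x at the endpoints):
  F(1) − F(−1) = 67/6 − (-13/6) = 40/3.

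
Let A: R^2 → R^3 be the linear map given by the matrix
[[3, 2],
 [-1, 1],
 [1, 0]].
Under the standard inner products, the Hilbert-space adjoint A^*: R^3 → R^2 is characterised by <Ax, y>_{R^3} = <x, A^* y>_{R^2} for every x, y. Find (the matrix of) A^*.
A^* = A^T =
[[3, -1, 1],
 [2, 1, 0]]

For real matrices with standard dot products, the defining identity <Ax, y> = <x, A^* y> gives (Ax)^T y = x^T (A^*) y, i.e. x^T A^T y = x^T (A^*) y. Since this holds for all x, y, we must have A^* = A^T. Therefore
A^* =
[[3, -1, 1],
 [2, 1, 0]].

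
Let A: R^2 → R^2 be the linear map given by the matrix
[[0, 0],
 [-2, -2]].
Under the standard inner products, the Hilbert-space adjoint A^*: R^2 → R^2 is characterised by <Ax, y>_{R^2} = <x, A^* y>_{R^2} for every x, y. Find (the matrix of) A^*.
A^* = A^T =
[[0, -2],
 [0, -2]]

For real matrices with standard dot products, the defining identity <Ax, y> = <x, A^* y> gives (Ax)^T y = x^T (A^*) y, i.e. x^T A^T y = x^T (A^*) y. Since this holds for all x, y, we must have A^* = A^T. Therefore
A^* =
[[0, -2],
 [0, -2]].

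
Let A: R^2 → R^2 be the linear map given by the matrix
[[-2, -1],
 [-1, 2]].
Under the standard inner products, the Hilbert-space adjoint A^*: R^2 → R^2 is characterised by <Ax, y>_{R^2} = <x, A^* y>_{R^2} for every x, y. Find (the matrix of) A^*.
A^* = A^T =
[[-2, -1],
 [-1, 2]]

For real matrices with standard dot products, the defining identity <Ax, y> = <x, A^* y> gives (Ax)^T y = x^T (A^*) y, i.e. x^T A^T y = x^T (A^*) y. Since this holds for all x, y, we must have A^* = A^T. Therefore
A^* =
[[-2, -1],
 [-1, 2]].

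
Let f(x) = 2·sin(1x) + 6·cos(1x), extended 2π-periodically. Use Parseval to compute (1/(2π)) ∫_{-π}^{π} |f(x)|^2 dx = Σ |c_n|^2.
Σ |c_n|^2 = 20

Expand |f|^2 and use orthogonality of {sin(nx), cos(mx)} on [-π, π]:
  ∫_{-π}^{π} sin(nx)^2 dx = π, ∫ cos(mx)^2 dx = π, and cross terms integrate to 0.
So ∫_{-π}^{π} f(x)^2 dx = 2^2 · π + 6^2 · π = (4 + 36)π.
Divide by 2π: (4 + 36)/2 = 20.
By Parseval, this equals Σ |c_n|^2.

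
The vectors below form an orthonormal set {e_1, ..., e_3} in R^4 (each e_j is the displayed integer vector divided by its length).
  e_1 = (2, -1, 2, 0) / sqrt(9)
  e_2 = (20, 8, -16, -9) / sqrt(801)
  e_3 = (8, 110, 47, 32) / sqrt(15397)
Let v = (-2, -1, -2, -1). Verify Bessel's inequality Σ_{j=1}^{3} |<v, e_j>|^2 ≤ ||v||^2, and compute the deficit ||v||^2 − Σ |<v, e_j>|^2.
Σ |<v, e_j>|^2 = 1666/173; ||v||^2 = 10; deficit = 64/173

Write each e_j = u_j / sqrt(<u_j, u_j>) where u_j is the displayed integer vector. Then <v, e_j> = <v, u_j> / sqrt(<u_j, u_j>), so |<v, e_j>|^2 = <v, u_j>^2 / <u_j, u_j>.
Coefficients: <v, e_1> = -7/sqrt(9), <v, e_2> = -7/sqrt(801), <v, e_3> = -252/sqrt(15397).
Square and sum: Σ |<v, e_j>|^2 = 1666/173.
Compute ||v||^2 = v·v = 10.
Deficit = 10 − 1666/173 = 64/173 ≥ 0, confirming Bessel's inequality. (The deficit equals ||v − Σ <v,e_j> e_j||^2, the squared distance from v to span{e_j}.)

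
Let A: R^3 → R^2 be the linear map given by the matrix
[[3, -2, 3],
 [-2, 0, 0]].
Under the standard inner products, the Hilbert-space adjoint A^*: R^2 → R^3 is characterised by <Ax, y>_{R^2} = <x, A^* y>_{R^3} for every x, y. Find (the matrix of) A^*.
A^* = A^T =
[[3, -2],
 [-2, 0],
 [3, 0]]

For real matrices with standard dot products, the defining identity <Ax, y> = <x, A^* y> gives (Ax)^T y = x^T (A^*) y, i.e. x^T A^T y = x^T (A^*) y. Since this holds for all x, y, we must have A^* = A^T. Therefore
A^* =
[[3, -2],
 [-2, 0],
 [3, 0]].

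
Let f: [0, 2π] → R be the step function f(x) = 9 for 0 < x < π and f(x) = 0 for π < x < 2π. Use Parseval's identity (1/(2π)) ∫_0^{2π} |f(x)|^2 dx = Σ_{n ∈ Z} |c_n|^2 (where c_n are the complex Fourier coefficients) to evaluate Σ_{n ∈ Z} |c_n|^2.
Σ |c_n|^2 = 81/2

Parseval equates the L^2 energy of f (normalised by 1/(2π)) with the ℓ^2 sum of its Fourier coefficients: (1/(2π)) ∫_0^{2π} |f|^2 = Σ |c_n|^2.
Compute the left side: (1/(2π)) [∫_0^π 9^2 dx + ∫_π^{2π} 0^2 dx] = (1/(2π)) · (81π + 0π) = (81 + 0)/2 = 81/2.
So Σ_{n ∈ Z} |c_n|^2 = 81/2.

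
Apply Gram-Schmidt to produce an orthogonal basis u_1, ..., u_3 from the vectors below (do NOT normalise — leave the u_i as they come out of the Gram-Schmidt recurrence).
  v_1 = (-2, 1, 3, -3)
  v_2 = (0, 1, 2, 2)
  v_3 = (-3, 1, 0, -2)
Orthogonal basis:
  u_1 = (-2, 1, 3, -3)
  u_2 = (2/23, 22/23, 43/23, 49/23)
  u_3 = (-189/103, 84/103, -98/103, 56/103)

Apply the Gram-Schmidt recurrence
  u_1 = v_1
  u_i = v_i − Σ_{j<i} ((v_i · u_j) / (u_j · u_j)) · u_j.

Step by step this gives:
  u_1 = (-2, 1, 3, -3)
  u_2 = (2/23, 22/23, 43/23, 49/23)
  u_3 = (-189/103, 84/103, -98/103, 56/103)

Orthogonality check:
  u_2 · u_1 = 0 (should be 0)
  u_3 · u_1 = 0 (should be 0)
  u_3 · u_2 = 0 (should be 0)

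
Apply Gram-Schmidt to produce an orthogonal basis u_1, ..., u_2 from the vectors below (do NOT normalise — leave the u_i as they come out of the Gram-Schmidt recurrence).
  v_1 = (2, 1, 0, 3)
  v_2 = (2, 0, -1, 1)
Orthogonal basis:
  u_1 = (2, 1, 0, 3)
  u_2 = (1, -1/2, -1, -1/2)

Apply the Gram-Schmidt recurrence
  u_1 = v_1
  u_i = v_i − Σ_{j<i} ((v_i · u_j) / (u_j · u_j)) · u_j.

Step by step this gives:
  u_1 = (2, 1, 0, 3)
  u_2 = (1, -1/2, -1, -1/2)

Orthogonality check:
  u_2 · u_1 = 0 (should be 0)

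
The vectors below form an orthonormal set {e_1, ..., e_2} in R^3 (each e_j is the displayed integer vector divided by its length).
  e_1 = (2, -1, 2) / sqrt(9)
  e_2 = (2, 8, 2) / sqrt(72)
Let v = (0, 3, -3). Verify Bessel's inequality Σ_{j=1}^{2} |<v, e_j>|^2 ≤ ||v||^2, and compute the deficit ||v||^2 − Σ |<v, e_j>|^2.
Σ |<v, e_j>|^2 = 27/2; ||v||^2 = 18; deficit = 9/2

Write each e_j = u_j / sqrt(<u_j, u_j>) where u_j is the displayed integer vector. Then <v, e_j> = <v, u_j> / sqrt(<u_j, u_j>), so |<v, e_j>|^2 = <v, u_j>^2 / <u_j, u_j>.
Coefficients: <v, e_1> = -9/sqrt(9), <v, e_2> = 18/sqrt(72).
Square and sum: Σ |<v, e_j>|^2 = 27/2.
Compute ||v||^2 = v·v = 18.
Deficit = 18 − 27/2 = 9/2 ≥ 0, confirming Bessel's inequality. (The deficit equals ||v − Σ <v,e_j> e_j||^2, the squared distance from v to span{e_j}.)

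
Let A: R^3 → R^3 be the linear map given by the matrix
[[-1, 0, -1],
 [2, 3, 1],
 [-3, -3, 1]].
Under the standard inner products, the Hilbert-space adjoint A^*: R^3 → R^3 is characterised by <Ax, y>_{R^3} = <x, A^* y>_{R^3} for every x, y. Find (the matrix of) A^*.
A^* = A^T =
[[-1, 2, -3],
 [0, 3, -3],
 [-1, 1, 1]]

For real matrices with standard dot products, the defining identity <Ax, y> = <x, A^* y> gives (Ax)^T y = x^T (A^*) y, i.e. x^T A^T y = x^T (A^*) y. Since this holds for all x, y, we must have A^* = A^T. Therefore
A^* =
[[-1, 2, -3],
 [0, 3, -3],
 [-1, 1, 1]].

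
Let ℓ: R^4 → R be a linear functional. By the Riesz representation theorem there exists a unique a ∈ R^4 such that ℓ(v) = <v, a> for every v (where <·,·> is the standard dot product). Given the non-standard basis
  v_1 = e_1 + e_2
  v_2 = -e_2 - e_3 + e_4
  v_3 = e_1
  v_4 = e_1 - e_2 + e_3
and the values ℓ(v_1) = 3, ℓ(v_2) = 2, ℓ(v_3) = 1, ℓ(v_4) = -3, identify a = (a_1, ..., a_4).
a = (1, 2, -2, 2)

Write a = (a_1, ..., a_4) in the standard basis. For each basis vector v_i, ℓ(v_i) = <v_i, a> is a linear equation in the a_j's. Collect the n equations into a matrix system V a = ℓ, where row i of V is v_i (expressed in the standard basis). Since V is invertible (lower-triangular with 1s on the diagonal, up to permutation), solve by back-substitution:
  V =
[[1, 1, 0, 0],
 [0, -1, -1, 1],
 [1, 0, 0, 0],
 [1, -1, 1, 0]]
  V a = (3, 2, 1, -3)
Solving gives a = (1, 2, -2, 2).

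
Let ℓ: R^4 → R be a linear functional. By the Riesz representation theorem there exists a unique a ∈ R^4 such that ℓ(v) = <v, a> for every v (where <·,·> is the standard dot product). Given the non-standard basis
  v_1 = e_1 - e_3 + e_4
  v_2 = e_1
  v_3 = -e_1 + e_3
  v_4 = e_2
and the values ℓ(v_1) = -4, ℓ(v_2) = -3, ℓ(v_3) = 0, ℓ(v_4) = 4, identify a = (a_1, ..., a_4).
a = (-3, 4, -3, -4)

Write a = (a_1, ..., a_4) in the standard basis. For each basis vector v_i, ℓ(v_i) = <v_i, a> is a linear equation in the a_j's. Collect the n equations into a matrix system V a = ℓ, where row i of V is v_i (expressed in the standard basis). Since V is invertible (lower-triangular with 1s on the diagonal, up to permutation), solve by back-substitution:
  V =
[[1, 0, -1, 1],
 [1, 0, 0, 0],
 [-1, 0, 1, 0],
 [0, 1, 0, 0]]
  V a = (-4, -3, 0, 4)
Solving gives a = (-3, 4, -3, -4).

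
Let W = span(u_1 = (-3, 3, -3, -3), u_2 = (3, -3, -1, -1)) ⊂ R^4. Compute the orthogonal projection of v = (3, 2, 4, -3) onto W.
proj_W(v) = (1/2, -1/2, 1/2, 1/2)

Set up U = [u_1 | ... | u_2] ∈ R^(4×2). The projector onto W = col(U) is P = U (U^T U)^(-1) U^T.
Compute U^T U =
  [36, -12]
  [-12, 20],
and U^T v = (-6, 2).
Solve U^T U · c = U^T v for the coefficients: c = (-1/6, 0). The projection is proj_W(v) = U c.
Check: (v - proj_W(v)) · u_1 = 0  (should be 0).
Check: (v - proj_W(v)) · u_2 = 0  (should be 0).
Result: proj_W(v) = (1/2, -1/2, 1/2, 1/2).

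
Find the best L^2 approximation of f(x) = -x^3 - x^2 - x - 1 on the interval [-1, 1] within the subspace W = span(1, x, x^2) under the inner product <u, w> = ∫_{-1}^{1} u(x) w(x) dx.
g(x) = -x^2 - 8*x/5 - 1

The best approximation g ∈ W is the orthogonal projection of f onto W. Writing g = a_0 + a_1 x + a_2 x^2, the coefficients solve the normal equations G · a = b where
  G_{ij} = <φ_i, φ_j> and b_i = <f, φ_i>, with φ_0 = 1, φ_1 = x, φ_2 = x^2.
G =
  [2, 0, 2/3]
  [0, 2/3, 0]
  [2/3, 0, 2/5],
b = (-8/3, -16/15, -16/15).
Solving gives a_0 = -1, a_1 = -8/5, a_2 = -1, so
  g(x) = -x^2 - 8*x/5 - 1.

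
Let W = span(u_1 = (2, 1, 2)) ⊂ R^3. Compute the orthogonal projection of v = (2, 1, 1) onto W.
proj_W(v) = (14/9, 7/9, 14/9)

Set up U = [u_1 | ... | u_1] ∈ R^(3×1). The projector onto W = col(U) is P = U (U^T U)^(-1) U^T.
Compute U^T U =
  [9],
and U^T v = (7).
Solve U^T U · c = U^T v for the coefficients: c = (7/9). The projection is proj_W(v) = U c.
Check: (v - proj_W(v)) · u_1 = 0  (should be 0).
Result: proj_W(v) = (14/9, 7/9, 14/9).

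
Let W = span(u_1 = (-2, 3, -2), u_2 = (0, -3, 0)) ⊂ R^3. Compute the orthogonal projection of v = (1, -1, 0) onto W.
proj_W(v) = (1/2, -1, 1/2)

Set up U = [u_1 | ... | u_2] ∈ R^(3×2). The projector onto W = col(U) is P = U (U^T U)^(-1) U^T.
Compute U^T U =
  [17, -9]
  [-9, 9],
and U^T v = (-5, 3).
Solve U^T U · c = U^T v for the coefficients: c = (-1/4, 1/12). The projection is proj_W(v) = U c.
Check: (v - proj_W(v)) · u_1 = 0  (should be 0).
Check: (v - proj_W(v)) · u_2 = 0  (should be 0).
Result: proj_W(v) = (1/2, -1, 1/2).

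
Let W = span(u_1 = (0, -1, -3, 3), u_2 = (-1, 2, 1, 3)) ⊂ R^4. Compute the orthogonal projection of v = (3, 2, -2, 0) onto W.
proj_W(v) = (35/269, -134/269, -227/269, 87/269)

Set up U = [u_1 | ... | u_2] ∈ R^(4×2). The projector onto W = col(U) is P = U (U^T U)^(-1) U^T.
Compute U^T U =
  [19, 4]
  [4, 15],
and U^T v = (4, -1).
Solve U^T U · c = U^T v for the coefficients: c = (64/269, -35/269). The projection is proj_W(v) = U c.
Check: (v - proj_W(v)) · u_1 = 0  (should be 0).
Check: (v - proj_W(v)) · u_2 = 0  (should be 0).
Result: proj_W(v) = (35/269, -134/269, -227/269, 87/269).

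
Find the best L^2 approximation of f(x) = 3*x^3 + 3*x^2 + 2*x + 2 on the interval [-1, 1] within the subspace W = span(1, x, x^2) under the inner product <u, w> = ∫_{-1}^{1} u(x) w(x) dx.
g(x) = 3*x^2 + 19*x/5 + 2

The best approximation g ∈ W is the orthogonal projection of f onto W. Writing g = a_0 + a_1 x + a_2 x^2, the coefficients solve the normal equations G · a = b where
  G_{ij} = <φ_i, φ_j> and b_i = <f, φ_i>, with φ_0 = 1, φ_1 = x, φ_2 = x^2.
G =
  [2, 0, 2/3]
  [0, 2/3, 0]
  [2/3, 0, 2/5],
b = (6, 38/15, 38/15).
Solving gives a_0 = 2, a_1 = 19/5, a_2 = 3, so
  g(x) = 3*x^2 + 19*x/5 + 2.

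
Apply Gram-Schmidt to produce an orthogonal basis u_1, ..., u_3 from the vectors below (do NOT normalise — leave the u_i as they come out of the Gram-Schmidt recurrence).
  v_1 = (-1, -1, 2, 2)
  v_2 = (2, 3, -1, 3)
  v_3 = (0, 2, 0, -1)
Orthogonal basis:
  u_1 = (-1, -1, 2, 2)
  u_2 = (19/10, 29/10, -4/5, 16/5)
  u_3 = (-141/229, 291/229, 204/229, -129/229)

Apply the Gram-Schmidt recurrence
  u_1 = v_1
  u_i = v_i − Σ_{j<i} ((v_i · u_j) / (u_j · u_j)) · u_j.

Step by step this gives:
  u_1 = (-1, -1, 2, 2)
  u_2 = (19/10, 29/10, -4/5, 16/5)
  u_3 = (-141/229, 291/229, 204/229, -129/229)

Orthogonality check:
  u_2 · u_1 = 0 (should be 0)
  u_3 · u_1 = 0 (should be 0)
  u_3 · u_2 = 0 (should be 0)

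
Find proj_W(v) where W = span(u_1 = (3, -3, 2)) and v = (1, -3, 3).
proj_W(v) = (27/11, -27/11, 18/11)

Set up U = [u_1 | ... | u_1] ∈ R^(3×1). The projector onto W = col(U) is P = U (U^T U)^(-1) U^T.
Compute U^T U =
  [22],
and U^T v = (18).
Solve U^T U · c = U^T v for the coefficients: c = (9/11). The projection is proj_W(v) = U c.
Check: (v - proj_W(v)) · u_1 = 0  (should be 0).
Result: proj_W(v) = (27/11, -27/11, 18/11).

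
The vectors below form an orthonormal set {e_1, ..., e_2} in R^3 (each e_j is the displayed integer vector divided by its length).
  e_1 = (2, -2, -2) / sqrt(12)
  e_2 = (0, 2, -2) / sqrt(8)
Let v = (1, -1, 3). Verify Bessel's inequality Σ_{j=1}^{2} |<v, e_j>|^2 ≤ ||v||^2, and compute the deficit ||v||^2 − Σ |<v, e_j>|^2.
Σ |<v, e_j>|^2 = 25/3; ||v||^2 = 11; deficit = 8/3

Write each e_j = u_j / sqrt(<u_j, u_j>) where u_j is the displayed integer vector. Then <v, e_j> = <v, u_j> / sqrt(<u_j, u_j>), so |<v, e_j>|^2 = <v, u_j>^2 / <u_j, u_j>.
Coefficients: <v, e_1> = -2/sqrt(12), <v, e_2> = -8/sqrt(8).
Square and sum: Σ |<v, e_j>|^2 = 25/3.
Compute ||v||^2 = v·v = 11.
Deficit = 11 − 25/3 = 8/3 ≥ 0, confirming Bessel's inequality. (The deficit equals ||v − Σ <v,e_j> e_j||^2, the squared distance from v to span{e_j}.)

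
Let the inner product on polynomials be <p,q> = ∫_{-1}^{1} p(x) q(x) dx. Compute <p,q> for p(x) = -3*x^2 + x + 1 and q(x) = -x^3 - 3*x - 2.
<p,q> = -12/5

Expand the product: p(x)·q(x) = 3*x^5 - x^4 + 8*x^3 + 3*x^2 - 5*x - 2.
∫_{-1}^{1} of each monomial x^k gives [2/(k+1) if k even, 0 if k odd]. Integrating term-by-term (or equivalently evaluating the antiderivative F(x) = x^6/2 - x^5/5 + 2*x^4 + x^3 - 5*x^2/2 - 2*x at the endpoints):
  F(1) − F(−1) = -6/5 − (6/5) = -12/5.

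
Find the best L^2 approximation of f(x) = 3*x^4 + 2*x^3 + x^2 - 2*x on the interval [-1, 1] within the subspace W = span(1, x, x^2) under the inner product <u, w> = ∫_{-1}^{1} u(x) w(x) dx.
g(x) = 25*x^2/7 - 4*x/5 - 9/35

The best approximation g ∈ W is the orthogonal projection of f onto W. Writing g = a_0 + a_1 x + a_2 x^2, the coefficients solve the normal equations G · a = b where
  G_{ij} = <φ_i, φ_j> and b_i = <f, φ_i>, with φ_0 = 1, φ_1 = x, φ_2 = x^2.
G =
  [2, 0, 2/3]
  [0, 2/3, 0]
  [2/3, 0, 2/5],
b = (28/15, -8/15, 44/35).
Solving gives a_0 = -9/35, a_1 = -4/5, a_2 = 25/7, so
  g(x) = 25*x^2/7 - 4*x/5 - 9/35.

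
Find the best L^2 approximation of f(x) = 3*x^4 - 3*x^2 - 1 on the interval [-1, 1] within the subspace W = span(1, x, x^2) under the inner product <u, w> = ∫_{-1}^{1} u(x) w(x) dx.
g(x) = -3*x^2/7 - 44/35

The best approximation g ∈ W is the orthogonal projection of f onto W. Writing g = a_0 + a_1 x + a_2 x^2, the coefficients solve the normal equations G · a = b where
  G_{ij} = <φ_i, φ_j> and b_i = <f, φ_i>, with φ_0 = 1, φ_1 = x, φ_2 = x^2.
G =
  [2, 0, 2/3]
  [0, 2/3, 0]
  [2/3, 0, 2/5],
b = (-14/5, 0, -106/105).
Solving gives a_0 = -44/35, a_1 = 0, a_2 = -3/7, so
  g(x) = -3*x^2/7 - 44/35.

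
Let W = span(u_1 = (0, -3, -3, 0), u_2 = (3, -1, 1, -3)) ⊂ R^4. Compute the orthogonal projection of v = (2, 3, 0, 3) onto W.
proj_W(v) = (-9/10, 9/5, 6/5, 9/10)

Set up U = [u_1 | ... | u_2] ∈ R^(4×2). The projector onto W = col(U) is P = U (U^T U)^(-1) U^T.
Compute U^T U =
  [18, 0]
  [0, 20],
and U^T v = (-9, -6).
Solve U^T U · c = U^T v for the coefficients: c = (-1/2, -3/10). The projection is proj_W(v) = U c.
Check: (v - proj_W(v)) · u_1 = 0  (should be 0).
Check: (v - proj_W(v)) · u_2 = 0  (should be 0).
Result: proj_W(v) = (-9/10, 9/5, 6/5, 9/10).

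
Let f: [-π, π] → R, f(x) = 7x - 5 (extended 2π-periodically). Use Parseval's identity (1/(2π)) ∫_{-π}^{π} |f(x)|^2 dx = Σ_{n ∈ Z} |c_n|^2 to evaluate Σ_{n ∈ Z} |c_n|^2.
Σ |c_n|^2 = 49π^2/3 + 25

Expand and integrate term by term over [-π, π]:
  ∫ (7x)^2 dx = 49·(2π^3/3); ∫ 2·7·(-5)·x dx = 0 (odd integrand); ∫ (-5)^2 dx = 25·2π.
So (1/(2π)) ∫_{-π}^{π} (7x - 5)^2 dx = 49π^2/3 + 25 = 49π^2/3 + 25.
Parseval ⇒ Σ |c_n|^2 = 49π^2/3 + 25.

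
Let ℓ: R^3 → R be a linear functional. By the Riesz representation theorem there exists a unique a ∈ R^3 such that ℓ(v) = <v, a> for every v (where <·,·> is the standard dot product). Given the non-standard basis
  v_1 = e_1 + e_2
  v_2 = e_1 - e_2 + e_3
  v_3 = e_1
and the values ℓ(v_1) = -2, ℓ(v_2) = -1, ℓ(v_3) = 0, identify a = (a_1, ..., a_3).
a = (0, -2, -3)

Write a = (a_1, ..., a_3) in the standard basis. For each basis vector v_i, ℓ(v_i) = <v_i, a> is a linear equation in the a_j's. Collect the n equations into a matrix system V a = ℓ, where row i of V is v_i (expressed in the standard basis). Since V is invertible (lower-triangular with 1s on the diagonal, up to permutation), solve by back-substitution:
  V =
[[1, 1, 0],
 [1, -1, 1],
 [1, 0, 0]]
  V a = (-2, -1, 0)
Solving gives a = (0, -2, -3).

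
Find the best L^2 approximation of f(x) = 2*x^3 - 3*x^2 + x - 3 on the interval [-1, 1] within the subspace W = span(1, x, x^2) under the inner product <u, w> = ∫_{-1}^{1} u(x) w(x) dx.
g(x) = -3*x^2 + 11*x/5 - 3

The best approximation g ∈ W is the orthogonal projection of f onto W. Writing g = a_0 + a_1 x + a_2 x^2, the coefficients solve the normal equations G · a = b where
  G_{ij} = <φ_i, φ_j> and b_i = <f, φ_i>, with φ_0 = 1, φ_1 = x, φ_2 = x^2.
G =
  [2, 0, 2/3]
  [0, 2/3, 0]
  [2/3, 0, 2/5],
b = (-8, 22/15, -16/5).
Solving gives a_0 = -3, a_1 = 11/5, a_2 = -3, so
  g(x) = -3*x^2 + 11*x/5 - 3.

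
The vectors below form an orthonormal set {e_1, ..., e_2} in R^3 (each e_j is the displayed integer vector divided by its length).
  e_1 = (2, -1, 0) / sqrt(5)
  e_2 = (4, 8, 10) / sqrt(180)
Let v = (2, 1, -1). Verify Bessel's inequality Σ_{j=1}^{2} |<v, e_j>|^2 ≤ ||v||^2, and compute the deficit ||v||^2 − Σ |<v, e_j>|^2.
Σ |<v, e_j>|^2 = 2; ||v||^2 = 6; deficit = 4

Write each e_j = u_j / sqrt(<u_j, u_j>) where u_j is the displayed integer vector. Then <v, e_j> = <v, u_j> / sqrt(<u_j, u_j>), so |<v, e_j>|^2 = <v, u_j>^2 / <u_j, u_j>.
Coefficients: <v, e_1> = 3/sqrt(5), <v, e_2> = 6/sqrt(180).
Square and sum: Σ |<v, e_j>|^2 = 2.
Compute ||v||^2 = v·v = 6.
Deficit = 6 − 2 = 4 ≥ 0, confirming Bessel's inequality. (The deficit equals ||v − Σ <v,e_j> e_j||^2, the squared distance from v to span{e_j}.)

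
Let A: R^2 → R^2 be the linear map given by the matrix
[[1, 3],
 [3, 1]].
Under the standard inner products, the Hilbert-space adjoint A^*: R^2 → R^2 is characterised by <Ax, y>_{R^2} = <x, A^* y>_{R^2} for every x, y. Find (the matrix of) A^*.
A^* = A^T =
[[1, 3],
 [3, 1]]

For real matrices with standard dot products, the defining identity <Ax, y> = <x, A^* y> gives (Ax)^T y = x^T (A^*) y, i.e. x^T A^T y = x^T (A^*) y. Since this holds for all x, y, we must have A^* = A^T. Therefore
A^* =
[[1, 3],
 [3, 1]].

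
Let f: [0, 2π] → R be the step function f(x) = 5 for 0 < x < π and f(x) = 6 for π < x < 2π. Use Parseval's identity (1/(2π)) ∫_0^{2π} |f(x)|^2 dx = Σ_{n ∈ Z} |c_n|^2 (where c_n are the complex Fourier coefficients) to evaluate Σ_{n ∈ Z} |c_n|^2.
Σ |c_n|^2 = 61/2

Parseval equates the L^2 energy of f (normalised by 1/(2π)) with the ℓ^2 sum of its Fourier coefficients: (1/(2π)) ∫_0^{2π} |f|^2 = Σ |c_n|^2.
Compute the left side: (1/(2π)) [∫_0^π 5^2 dx + ∫_π^{2π} 6^2 dx] = (1/(2π)) · (25π + 36π) = (25 + 36)/2 = 61/2.
So Σ_{n ∈ Z} |c_n|^2 = 61/2.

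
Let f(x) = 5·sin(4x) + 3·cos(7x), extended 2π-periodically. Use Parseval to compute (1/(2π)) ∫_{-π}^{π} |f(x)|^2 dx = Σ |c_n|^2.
Σ |c_n|^2 = 17

Expand |f|^2 and use orthogonality of {sin(nx), cos(mx)} on [-π, π]:
  ∫_{-π}^{π} sin(nx)^2 dx = π, ∫ cos(mx)^2 dx = π, and cross terms integrate to 0.
So ∫_{-π}^{π} f(x)^2 dx = 5^2 · π + 3^2 · π = (25 + 9)π.
Divide by 2π: (25 + 9)/2 = 17.
By Parseval, this equals Σ |c_n|^2.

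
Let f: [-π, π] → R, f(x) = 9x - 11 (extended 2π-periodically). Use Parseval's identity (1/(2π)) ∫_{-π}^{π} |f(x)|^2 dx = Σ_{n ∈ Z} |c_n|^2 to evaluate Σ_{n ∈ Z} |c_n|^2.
Σ |c_n|^2 = 27π^2 + 121

Expand and integrate term by term over [-π, π]:
  ∫ (9x)^2 dx = 81·(2π^3/3); ∫ 2·9·(-11)·x dx = 0 (odd integrand); ∫ (-11)^2 dx = 121·2π.
So (1/(2π)) ∫_{-π}^{π} (9x - 11)^2 dx = 81π^2/3 + 121 = 27π^2 + 121.
Parseval ⇒ Σ |c_n|^2 = 27π^2 + 121.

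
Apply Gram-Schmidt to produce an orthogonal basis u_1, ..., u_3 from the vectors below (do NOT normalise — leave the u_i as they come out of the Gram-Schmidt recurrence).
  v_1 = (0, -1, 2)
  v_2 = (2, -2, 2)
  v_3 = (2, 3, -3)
Orthogonal basis:
  u_1 = (0, -1, 2)
  u_2 = (2, -4/5, -2/5)
  u_3 = (5/6, 5/3, 5/6)

Apply the Gram-Schmidt recurrence
  u_1 = v_1
  u_i = v_i − Σ_{j<i} ((v_i · u_j) / (u_j · u_j)) · u_j.

Step by step this gives:
  u_1 = (0, -1, 2)
  u_2 = (2, -4/5, -2/5)
  u_3 = (5/6, 5/3, 5/6)

Orthogonality check:
  u_2 · u_1 = 0 (should be 0)
  u_3 · u_1 = 0 (should be 0)
  u_3 · u_2 = 0 (should be 0)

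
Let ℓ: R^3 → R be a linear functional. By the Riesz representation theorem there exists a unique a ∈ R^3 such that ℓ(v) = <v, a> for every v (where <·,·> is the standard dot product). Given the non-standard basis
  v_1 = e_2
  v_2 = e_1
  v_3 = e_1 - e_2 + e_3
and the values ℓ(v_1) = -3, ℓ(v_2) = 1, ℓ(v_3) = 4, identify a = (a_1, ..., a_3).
a = (1, -3, 0)

Write a = (a_1, ..., a_3) in the standard basis. For each basis vector v_i, ℓ(v_i) = <v_i, a> is a linear equation in the a_j's. Collect the n equations into a matrix system V a = ℓ, where row i of V is v_i (expressed in the standard basis). Since V is invertible (lower-triangular with 1s on the diagonal, up to permutation), solve by back-substitution:
  V =
[[0, 1, 0],
 [1, 0, 0],
 [1, -1, 1]]
  V a = (-3, 1, 4)
Solving gives a = (1, -3, 0).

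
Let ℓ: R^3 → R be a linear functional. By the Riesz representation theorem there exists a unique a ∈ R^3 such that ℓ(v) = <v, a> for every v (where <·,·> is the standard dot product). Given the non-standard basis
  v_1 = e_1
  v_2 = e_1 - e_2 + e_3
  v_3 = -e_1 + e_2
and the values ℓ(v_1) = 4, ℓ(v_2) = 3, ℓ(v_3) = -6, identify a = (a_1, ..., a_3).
a = (4, -2, -3)

Write a = (a_1, ..., a_3) in the standard basis. For each basis vector v_i, ℓ(v_i) = <v_i, a> is a linear equation in the a_j's. Collect the n equations into a matrix system V a = ℓ, where row i of V is v_i (expressed in the standard basis). Since V is invertible (lower-triangular with 1s on the diagonal, up to permutation), solve by back-substitution:
  V =
[[1, 0, 0],
 [1, -1, 1],
 [-1, 1, 0]]
  V a = (4, 3, -6)
Solving gives a = (4, -2, -3).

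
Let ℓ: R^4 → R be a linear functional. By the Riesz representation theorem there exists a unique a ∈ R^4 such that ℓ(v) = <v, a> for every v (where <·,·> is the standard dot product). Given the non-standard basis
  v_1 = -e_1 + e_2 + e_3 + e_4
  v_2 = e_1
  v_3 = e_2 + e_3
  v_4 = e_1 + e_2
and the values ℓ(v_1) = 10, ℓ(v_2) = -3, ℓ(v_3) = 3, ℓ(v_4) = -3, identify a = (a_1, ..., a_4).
a = (-3, 0, 3, 4)

Write a = (a_1, ..., a_4) in the standard basis. For each basis vector v_i, ℓ(v_i) = <v_i, a> is a linear equation in the a_j's. Collect the n equations into a matrix system V a = ℓ, where row i of V is v_i (expressed in the standard basis). Since V is invertible (lower-triangular with 1s on the diagonal, up to permutation), solve by back-substitution:
  V =
[[-1, 1, 1, 1],
 [1, 0, 0, 0],
 [0, 1, 1, 0],
 [1, 1, 0, 0]]
  V a = (10, -3, 3, -3)
Solving gives a = (-3, 0, 3, 4).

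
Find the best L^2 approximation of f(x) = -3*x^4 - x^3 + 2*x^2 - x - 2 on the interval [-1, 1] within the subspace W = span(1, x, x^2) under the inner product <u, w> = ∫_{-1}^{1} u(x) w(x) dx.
g(x) = -4*x^2/7 - 8*x/5 - 61/35

The best approximation g ∈ W is the orthogonal projection of f onto W. Writing g = a_0 + a_1 x + a_2 x^2, the coefficients solve the normal equations G · a = b where
  G_{ij} = <φ_i, φ_j> and b_i = <f, φ_i>, with φ_0 = 1, φ_1 = x, φ_2 = x^2.
G =
  [2, 0, 2/3]
  [0, 2/3, 0]
  [2/3, 0, 2/5],
b = (-58/15, -16/15, -146/105).
Solving gives a_0 = -61/35, a_1 = -8/5, a_2 = -4/7, so
  g(x) = -4*x^2/7 - 8*x/5 - 61/35.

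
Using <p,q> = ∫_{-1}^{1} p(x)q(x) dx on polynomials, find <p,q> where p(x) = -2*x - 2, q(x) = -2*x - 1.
<p,q> = 20/3

Expand the product: p(x)·q(x) = 4*x^2 + 6*x + 2.
∫_{-1}^{1} of each monomial x^k gives [2/(k+1) if k even, 0 if k odd]. Integrating term-by-term (or equivalently evaluating the antiderivative F(x) = 4*x^3/3 + 3*x^2 + 2*x at the endpoints):
  F(1) − F(−1) = 19/3 − (-1/3) = 20/3.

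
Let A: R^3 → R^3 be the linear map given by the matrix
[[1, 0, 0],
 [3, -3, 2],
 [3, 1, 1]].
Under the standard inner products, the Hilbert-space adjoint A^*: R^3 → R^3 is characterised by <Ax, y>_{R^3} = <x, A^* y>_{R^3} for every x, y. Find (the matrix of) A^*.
A^* = A^T =
[[1, 3, 3],
 [0, -3, 1],
 [0, 2, 1]]

For real matrices with standard dot products, the defining identity <Ax, y> = <x, A^* y> gives (Ax)^T y = x^T (A^*) y, i.e. x^T A^T y = x^T (A^*) y. Since this holds for all x, y, we must have A^* = A^T. Therefore
A^* =
[[1, 3, 3],
 [0, -3, 1],
 [0, 2, 1]].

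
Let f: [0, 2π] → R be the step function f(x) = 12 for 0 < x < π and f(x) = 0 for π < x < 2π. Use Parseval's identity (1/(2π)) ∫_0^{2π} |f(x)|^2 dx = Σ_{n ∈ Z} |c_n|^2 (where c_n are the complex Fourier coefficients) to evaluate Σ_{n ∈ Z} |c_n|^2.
Σ |c_n|^2 = 72

Parseval equates the L^2 energy of f (normalised by 1/(2π)) with the ℓ^2 sum of its Fourier coefficients: (1/(2π)) ∫_0^{2π} |f|^2 = Σ |c_n|^2.
Compute the left side: (1/(2π)) [∫_0^π 12^2 dx + ∫_π^{2π} 0^2 dx] = (1/(2π)) · (144π + 0π) = (144 + 0)/2 = 72.
So Σ_{n ∈ Z} |c_n|^2 = 72.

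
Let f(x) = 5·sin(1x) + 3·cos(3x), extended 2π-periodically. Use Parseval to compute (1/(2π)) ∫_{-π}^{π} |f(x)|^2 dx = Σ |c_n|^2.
Σ |c_n|^2 = 17

Expand |f|^2 and use orthogonality of {sin(nx), cos(mx)} on [-π, π]:
  ∫_{-π}^{π} sin(nx)^2 dx = π, ∫ cos(mx)^2 dx = π, and cross terms integrate to 0.
So ∫_{-π}^{π} f(x)^2 dx = 5^2 · π + 3^2 · π = (25 + 9)π.
Divide by 2π: (25 + 9)/2 = 17.
By Parseval, this equals Σ |c_n|^2.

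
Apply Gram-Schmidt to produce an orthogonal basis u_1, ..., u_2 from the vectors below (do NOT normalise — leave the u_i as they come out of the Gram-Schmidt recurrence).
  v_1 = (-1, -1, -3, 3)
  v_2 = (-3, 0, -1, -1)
Orthogonal basis:
  u_1 = (-1, -1, -3, 3)
  u_2 = (-57/20, 3/20, -11/20, -29/20)

Apply the Gram-Schmidt recurrence
  u_1 = v_1
  u_i = v_i − Σ_{j<i} ((v_i · u_j) / (u_j · u_j)) · u_j.

Step by step this gives:
  u_1 = (-1, -1, -3, 3)
  u_2 = (-57/20, 3/20, -11/20, -29/20)

Orthogonality check:
  u_2 · u_1 = 0 (should be 0)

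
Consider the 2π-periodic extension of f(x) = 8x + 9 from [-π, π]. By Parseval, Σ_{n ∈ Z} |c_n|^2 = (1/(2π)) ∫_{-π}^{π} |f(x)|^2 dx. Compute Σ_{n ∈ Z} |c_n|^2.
Σ |c_n|^2 = 64π^2/3 + 81

Expand and integrate term by term over [-π, π]:
  ∫ (8x)^2 dx = 64·(2π^3/3); ∫ 2·8·(9)·x dx = 0 (odd integrand); ∫ 9^2 dx = 81·2π.
So (1/(2π)) ∫_{-π}^{π} (8x + 9)^2 dx = 64π^2/3 + 81 = 64π^2/3 + 81.
Parseval ⇒ Σ |c_n|^2 = 64π^2/3 + 81.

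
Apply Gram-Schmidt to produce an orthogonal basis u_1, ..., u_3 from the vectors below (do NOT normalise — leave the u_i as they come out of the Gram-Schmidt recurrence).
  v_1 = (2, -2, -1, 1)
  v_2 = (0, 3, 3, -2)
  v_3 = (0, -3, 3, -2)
Orthogonal basis:
  u_1 = (2, -2, -1, 1)
  u_2 = (11/5, 4/5, 19/10, -9/10)
  u_3 = (-4/3, -106/33, 70/33, -18/11)

Apply the Gram-Schmidt recurrence
  u_1 = v_1
  u_i = v_i − Σ_{j<i} ((v_i · u_j) / (u_j · u_j)) · u_j.

Step by step this gives:
  u_1 = (2, -2, -1, 1)
  u_2 = (11/5, 4/5, 19/10, -9/10)
  u_3 = (-4/3, -106/33, 70/33, -18/11)

Orthogonality check:
  u_2 · u_1 = 0 (should be 0)
  u_3 · u_1 = 0 (should be 0)
  u_3 · u_2 = 0 (should be 0)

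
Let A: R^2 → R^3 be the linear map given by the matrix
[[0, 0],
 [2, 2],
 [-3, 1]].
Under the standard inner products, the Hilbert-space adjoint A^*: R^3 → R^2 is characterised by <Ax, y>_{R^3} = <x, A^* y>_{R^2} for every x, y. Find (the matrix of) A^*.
A^* = A^T =
[[0, 2, -3],
 [0, 2, 1]]

For real matrices with standard dot products, the defining identity <Ax, y> = <x, A^* y> gives (Ax)^T y = x^T (A^*) y, i.e. x^T A^T y = x^T (A^*) y. Since this holds for all x, y, we must have A^* = A^T. Therefore
A^* =
[[0, 2, -3],
 [0, 2, 1]].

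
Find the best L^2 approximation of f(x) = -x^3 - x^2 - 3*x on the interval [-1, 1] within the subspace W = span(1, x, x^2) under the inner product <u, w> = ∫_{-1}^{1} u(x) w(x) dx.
g(x) = -x^2 - 18*x/5

The best approximation g ∈ W is the orthogonal projection of f onto W. Writing g = a_0 + a_1 x + a_2 x^2, the coefficients solve the normal equations G · a = b where
  G_{ij} = <φ_i, φ_j> and b_i = <f, φ_i>, with φ_0 = 1, φ_1 = x, φ_2 = x^2.
G =
  [2, 0, 2/3]
  [0, 2/3, 0]
  [2/3, 0, 2/5],
b = (-2/3, -12/5, -2/5).
Solving gives a_0 = 0, a_1 = -18/5, a_2 = -1, so
  g(x) = -x^2 - 18*x/5.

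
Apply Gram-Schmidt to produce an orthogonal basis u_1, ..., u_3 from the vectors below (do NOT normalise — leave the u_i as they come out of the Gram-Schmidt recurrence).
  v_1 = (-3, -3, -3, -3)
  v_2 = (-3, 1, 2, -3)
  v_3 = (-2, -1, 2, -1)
Orthogonal basis:
  u_1 = (-3, -3, -3, -3)
  u_2 = (-9/4, 7/4, 11/4, -9/4)
  u_3 = (-30/83, -115/83, 92/83, 53/83)

Apply the Gram-Schmidt recurrence
  u_1 = v_1
  u_i = v_i − Σ_{j<i} ((v_i · u_j) / (u_j · u_j)) · u_j.

Step by step this gives:
  u_1 = (-3, -3, -3, -3)
  u_2 = (-9/4, 7/4, 11/4, -9/4)
  u_3 = (-30/83, -115/83, 92/83, 53/83)

Orthogonality check:
  u_2 · u_1 = 0 (should be 0)
  u_3 · u_1 = 0 (should be 0)
  u_3 · u_2 = 0 (should be 0)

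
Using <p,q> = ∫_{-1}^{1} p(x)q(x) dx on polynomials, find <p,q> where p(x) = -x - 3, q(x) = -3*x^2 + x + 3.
<p,q> = -38/3

Expand the product: p(x)·q(x) = 3*x^3 + 8*x^2 - 6*x - 9.
∫_{-1}^{1} of each monomial x^k gives [2/(k+1) if k even, 0 if k odd]. Integrating term-by-term (or equivalently evaluating the antiderivative F(x) = 3*x^4/4 + 8*x^3/3 - 3*x^2 - 9*x at the endpoints):
  F(1) − F(−1) = -103/12 − (49/12) = -38/3.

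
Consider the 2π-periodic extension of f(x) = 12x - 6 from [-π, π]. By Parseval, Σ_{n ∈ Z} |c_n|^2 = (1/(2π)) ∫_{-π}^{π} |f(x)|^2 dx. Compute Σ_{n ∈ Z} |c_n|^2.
Σ |c_n|^2 = 48π^2 + 36

Expand and integrate term by term over [-π, π]:
  ∫ (12x)^2 dx = 144·(2π^3/3); ∫ 2·12·(-6)·x dx = 0 (odd integrand); ∫ (-6)^2 dx = 36·2π.
So (1/(2π)) ∫_{-π}^{π} (12x - 6)^2 dx = 144π^2/3 + 36 = 48π^2 + 36.
Parseval ⇒ Σ |c_n|^2 = 48π^2 + 36.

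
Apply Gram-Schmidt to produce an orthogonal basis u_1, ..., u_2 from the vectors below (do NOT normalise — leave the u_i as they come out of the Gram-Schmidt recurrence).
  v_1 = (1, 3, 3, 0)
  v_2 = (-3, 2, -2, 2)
Orthogonal basis:
  u_1 = (1, 3, 3, 0)
  u_2 = (-54/19, 47/19, -29/19, 2)

Apply the Gram-Schmidt recurrence
  u_1 = v_1
  u_i = v_i − Σ_{j<i} ((v_i · u_j) / (u_j · u_j)) · u_j.

Step by step this gives:
  u_1 = (1, 3, 3, 0)
  u_2 = (-54/19, 47/19, -29/19, 2)

Orthogonality check:
  u_2 · u_1 = 0 (should be 0)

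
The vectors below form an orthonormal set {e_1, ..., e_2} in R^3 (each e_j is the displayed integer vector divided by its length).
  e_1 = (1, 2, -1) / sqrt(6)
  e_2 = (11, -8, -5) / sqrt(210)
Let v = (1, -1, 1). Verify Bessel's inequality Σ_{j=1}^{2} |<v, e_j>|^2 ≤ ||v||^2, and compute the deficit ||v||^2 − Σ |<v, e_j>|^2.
Σ |<v, e_j>|^2 = 8/5; ||v||^2 = 3; deficit = 7/5

Write each e_j = u_j / sqrt(<u_j, u_j>) where u_j is the displayed integer vector. Then <v, e_j> = <v, u_j> / sqrt(<u_j, u_j>), so |<v, e_j>|^2 = <v, u_j>^2 / <u_j, u_j>.
Coefficients: <v, e_1> = -2/sqrt(6), <v, e_2> = 14/sqrt(210).
Square and sum: Σ |<v, e_j>|^2 = 8/5.
Compute ||v||^2 = v·v = 3.
Deficit = 3 − 8/5 = 7/5 ≥ 0, confirming Bessel's inequality. (The deficit equals ||v − Σ <v,e_j> e_j||^2, the squared distance from v to span{e_j}.)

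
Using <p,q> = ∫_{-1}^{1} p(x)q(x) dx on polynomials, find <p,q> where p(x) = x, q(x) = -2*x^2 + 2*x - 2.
<p,q> = 4/3

Expand the product: p(x)·q(x) = -2*x^3 + 2*x^2 - 2*x.
∫_{-1}^{1} of each monomial x^k gives [2/(k+1) if k even, 0 if k odd]. Integrating term-by-term (or equivalently evaluating the antiderivative F(x) = -x^4/2 + 2*x^3/3 - x^2 at the endpoints):
  F(1) − F(−1) = -5/6 − (-13/6) = 4/3.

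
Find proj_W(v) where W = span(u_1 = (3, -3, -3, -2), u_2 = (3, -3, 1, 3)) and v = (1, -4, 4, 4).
proj_W(v) = (1761/787, -1761/787, 2263/787, 2*2**(113/765)*3**(307/765)*5**(73/85)*7**(76/255)/5)

Set up U = [u_1 | ... | u_2] ∈ R^(4×2). The projector onto W = col(U) is P = U (U^T U)^(-1) U^T.
Compute U^T U =
  [31, 9]
  [9, 28],
and U^T v = (-5, 31).
Solve U^T U · c = U^T v for the coefficients: c = (-419/787, 1006/787). The projection is proj_W(v) = U c.
Check: (v - proj_W(v)) · u_1 = 0  (should be 0).
Check: (v - proj_W(v)) · u_2 = 0  (should be 0).
Result: proj_W(v) = (1761/787, -1761/787, 2263/787, 2*2**(113/765)*3**(307/765)*5**(73/85)*7**(76/255)/5).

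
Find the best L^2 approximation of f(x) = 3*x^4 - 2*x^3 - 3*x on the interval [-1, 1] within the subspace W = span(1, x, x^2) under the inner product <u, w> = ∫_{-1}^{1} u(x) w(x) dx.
g(x) = 18*x^2/7 - 21*x/5 - 9/35

The best approximation g ∈ W is the orthogonal projection of f onto W. Writing g = a_0 + a_1 x + a_2 x^2, the coefficients solve the normal equations G · a = b where
  G_{ij} = <φ_i, φ_j> and b_i = <f, φ_i>, with φ_0 = 1, φ_1 = x, φ_2 = x^2.
G =
  [2, 0, 2/3]
  [0, 2/3, 0]
  [2/3, 0, 2/5],
b = (6/5, -14/5, 6/7).
Solving gives a_0 = -9/35, a_1 = -21/5, a_2 = 18/7, so
  g(x) = 18*x^2/7 - 21*x/5 - 9/35.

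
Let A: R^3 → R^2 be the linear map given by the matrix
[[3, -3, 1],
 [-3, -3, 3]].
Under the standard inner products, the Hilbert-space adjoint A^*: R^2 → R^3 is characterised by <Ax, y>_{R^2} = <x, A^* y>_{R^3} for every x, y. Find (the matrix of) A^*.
A^* = A^T =
[[3, -3],
 [-3, -3],
 [1, 3]]

For real matrices with standard dot products, the defining identity <Ax, y> = <x, A^* y> gives (Ax)^T y = x^T (A^*) y, i.e. x^T A^T y = x^T (A^*) y. Since this holds for all x, y, we must have A^* = A^T. Therefore
A^* =
[[3, -3],
 [-3, -3],
 [1, 3]].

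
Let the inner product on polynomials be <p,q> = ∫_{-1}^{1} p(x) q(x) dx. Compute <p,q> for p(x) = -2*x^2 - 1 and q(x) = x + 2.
<p,q> = -20/3

Expand the product: p(x)·q(x) = -2*x^3 - 4*x^2 - x - 2.
∫_{-1}^{1} of each monomial x^k gives [2/(k+1) if k even, 0 if k odd]. Integrating term-by-term (or equivalently evaluating the antiderivative F(x) = -x^4/2 - 4*x^3/3 - x^2/2 - 2*x at the endpoints):
  F(1) − F(−1) = -13/3 − (7/3) = -20/3.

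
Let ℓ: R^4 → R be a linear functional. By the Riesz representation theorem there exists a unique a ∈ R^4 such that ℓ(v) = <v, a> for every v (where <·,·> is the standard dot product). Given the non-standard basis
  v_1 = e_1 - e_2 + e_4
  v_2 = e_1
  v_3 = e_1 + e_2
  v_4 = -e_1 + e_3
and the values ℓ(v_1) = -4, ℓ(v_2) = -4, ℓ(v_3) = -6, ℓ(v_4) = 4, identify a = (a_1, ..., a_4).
a = (-4, -2, 0, -2)

Write a = (a_1, ..., a_4) in the standard basis. For each basis vector v_i, ℓ(v_i) = <v_i, a> is a linear equation in the a_j's. Collect the n equations into a matrix system V a = ℓ, where row i of V is v_i (expressed in the standard basis). Since V is invertible (lower-triangular with 1s on the diagonal, up to permutation), solve by back-substitution:
  V =
[[1, -1, 0, 1],
 [1, 0, 0, 0],
 [1, 1, 0, 0],
 [-1, 0, 1, 0]]
  V a = (-4, -4, -6, 4)
Solving gives a = (-4, -2, 0, -2).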